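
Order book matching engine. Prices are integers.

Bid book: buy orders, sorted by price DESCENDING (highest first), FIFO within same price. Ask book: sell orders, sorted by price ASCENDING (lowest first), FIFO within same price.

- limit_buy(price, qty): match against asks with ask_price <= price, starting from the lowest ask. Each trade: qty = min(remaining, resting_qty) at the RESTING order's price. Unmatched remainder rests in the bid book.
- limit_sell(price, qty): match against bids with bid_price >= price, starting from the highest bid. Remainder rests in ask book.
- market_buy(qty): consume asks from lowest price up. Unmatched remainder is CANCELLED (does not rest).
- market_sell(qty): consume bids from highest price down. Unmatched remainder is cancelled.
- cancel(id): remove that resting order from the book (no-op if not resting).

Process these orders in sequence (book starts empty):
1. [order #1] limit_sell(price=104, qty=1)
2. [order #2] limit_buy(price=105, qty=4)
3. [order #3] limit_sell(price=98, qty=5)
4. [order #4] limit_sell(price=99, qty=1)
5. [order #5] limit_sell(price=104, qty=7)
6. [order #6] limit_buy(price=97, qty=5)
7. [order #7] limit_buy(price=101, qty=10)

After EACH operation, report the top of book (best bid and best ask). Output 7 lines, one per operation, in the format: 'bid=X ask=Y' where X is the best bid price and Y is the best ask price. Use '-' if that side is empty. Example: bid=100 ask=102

After op 1 [order #1] limit_sell(price=104, qty=1): fills=none; bids=[-] asks=[#1:1@104]
After op 2 [order #2] limit_buy(price=105, qty=4): fills=#2x#1:1@104; bids=[#2:3@105] asks=[-]
After op 3 [order #3] limit_sell(price=98, qty=5): fills=#2x#3:3@105; bids=[-] asks=[#3:2@98]
After op 4 [order #4] limit_sell(price=99, qty=1): fills=none; bids=[-] asks=[#3:2@98 #4:1@99]
After op 5 [order #5] limit_sell(price=104, qty=7): fills=none; bids=[-] asks=[#3:2@98 #4:1@99 #5:7@104]
After op 6 [order #6] limit_buy(price=97, qty=5): fills=none; bids=[#6:5@97] asks=[#3:2@98 #4:1@99 #5:7@104]
After op 7 [order #7] limit_buy(price=101, qty=10): fills=#7x#3:2@98 #7x#4:1@99; bids=[#7:7@101 #6:5@97] asks=[#5:7@104]

Answer: bid=- ask=104
bid=105 ask=-
bid=- ask=98
bid=- ask=98
bid=- ask=98
bid=97 ask=98
bid=101 ask=104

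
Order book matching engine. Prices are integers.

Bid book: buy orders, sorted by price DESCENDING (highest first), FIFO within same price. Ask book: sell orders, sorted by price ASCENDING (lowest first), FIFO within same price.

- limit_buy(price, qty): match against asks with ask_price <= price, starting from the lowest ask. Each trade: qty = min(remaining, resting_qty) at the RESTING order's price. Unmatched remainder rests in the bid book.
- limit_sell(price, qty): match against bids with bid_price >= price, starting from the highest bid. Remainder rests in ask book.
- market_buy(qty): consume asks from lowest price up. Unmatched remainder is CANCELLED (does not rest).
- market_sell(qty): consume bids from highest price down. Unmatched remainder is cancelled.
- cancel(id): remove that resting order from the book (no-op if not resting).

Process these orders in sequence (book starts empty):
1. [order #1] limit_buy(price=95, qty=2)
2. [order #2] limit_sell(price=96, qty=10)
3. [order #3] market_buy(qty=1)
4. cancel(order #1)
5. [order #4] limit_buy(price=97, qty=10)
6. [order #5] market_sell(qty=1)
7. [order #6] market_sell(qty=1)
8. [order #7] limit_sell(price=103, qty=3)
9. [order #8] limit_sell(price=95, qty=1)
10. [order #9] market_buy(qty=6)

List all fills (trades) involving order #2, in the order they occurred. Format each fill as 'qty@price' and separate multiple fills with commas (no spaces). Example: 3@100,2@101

Answer: 1@96,9@96

Derivation:
After op 1 [order #1] limit_buy(price=95, qty=2): fills=none; bids=[#1:2@95] asks=[-]
After op 2 [order #2] limit_sell(price=96, qty=10): fills=none; bids=[#1:2@95] asks=[#2:10@96]
After op 3 [order #3] market_buy(qty=1): fills=#3x#2:1@96; bids=[#1:2@95] asks=[#2:9@96]
After op 4 cancel(order #1): fills=none; bids=[-] asks=[#2:9@96]
After op 5 [order #4] limit_buy(price=97, qty=10): fills=#4x#2:9@96; bids=[#4:1@97] asks=[-]
After op 6 [order #5] market_sell(qty=1): fills=#4x#5:1@97; bids=[-] asks=[-]
After op 7 [order #6] market_sell(qty=1): fills=none; bids=[-] asks=[-]
After op 8 [order #7] limit_sell(price=103, qty=3): fills=none; bids=[-] asks=[#7:3@103]
After op 9 [order #8] limit_sell(price=95, qty=1): fills=none; bids=[-] asks=[#8:1@95 #7:3@103]
After op 10 [order #9] market_buy(qty=6): fills=#9x#8:1@95 #9x#7:3@103; bids=[-] asks=[-]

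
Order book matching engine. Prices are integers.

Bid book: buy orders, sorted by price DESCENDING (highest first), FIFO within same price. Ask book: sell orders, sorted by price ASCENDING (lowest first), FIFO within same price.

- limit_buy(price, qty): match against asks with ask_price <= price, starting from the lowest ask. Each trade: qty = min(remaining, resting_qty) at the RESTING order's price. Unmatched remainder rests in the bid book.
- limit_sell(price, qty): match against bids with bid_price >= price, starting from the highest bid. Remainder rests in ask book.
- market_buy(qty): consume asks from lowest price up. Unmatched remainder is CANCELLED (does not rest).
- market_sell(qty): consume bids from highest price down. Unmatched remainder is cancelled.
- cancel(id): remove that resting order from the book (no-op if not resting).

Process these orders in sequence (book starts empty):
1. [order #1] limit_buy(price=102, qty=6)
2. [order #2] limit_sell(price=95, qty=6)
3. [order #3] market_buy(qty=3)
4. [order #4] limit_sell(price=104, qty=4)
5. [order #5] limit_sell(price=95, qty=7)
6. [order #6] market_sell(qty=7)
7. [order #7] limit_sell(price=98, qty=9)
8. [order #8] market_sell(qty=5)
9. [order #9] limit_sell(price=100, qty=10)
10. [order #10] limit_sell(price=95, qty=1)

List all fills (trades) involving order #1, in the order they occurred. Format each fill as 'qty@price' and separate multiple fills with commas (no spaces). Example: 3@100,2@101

After op 1 [order #1] limit_buy(price=102, qty=6): fills=none; bids=[#1:6@102] asks=[-]
After op 2 [order #2] limit_sell(price=95, qty=6): fills=#1x#2:6@102; bids=[-] asks=[-]
After op 3 [order #3] market_buy(qty=3): fills=none; bids=[-] asks=[-]
After op 4 [order #4] limit_sell(price=104, qty=4): fills=none; bids=[-] asks=[#4:4@104]
After op 5 [order #5] limit_sell(price=95, qty=7): fills=none; bids=[-] asks=[#5:7@95 #4:4@104]
After op 6 [order #6] market_sell(qty=7): fills=none; bids=[-] asks=[#5:7@95 #4:4@104]
After op 7 [order #7] limit_sell(price=98, qty=9): fills=none; bids=[-] asks=[#5:7@95 #7:9@98 #4:4@104]
After op 8 [order #8] market_sell(qty=5): fills=none; bids=[-] asks=[#5:7@95 #7:9@98 #4:4@104]
After op 9 [order #9] limit_sell(price=100, qty=10): fills=none; bids=[-] asks=[#5:7@95 #7:9@98 #9:10@100 #4:4@104]
After op 10 [order #10] limit_sell(price=95, qty=1): fills=none; bids=[-] asks=[#5:7@95 #10:1@95 #7:9@98 #9:10@100 #4:4@104]

Answer: 6@102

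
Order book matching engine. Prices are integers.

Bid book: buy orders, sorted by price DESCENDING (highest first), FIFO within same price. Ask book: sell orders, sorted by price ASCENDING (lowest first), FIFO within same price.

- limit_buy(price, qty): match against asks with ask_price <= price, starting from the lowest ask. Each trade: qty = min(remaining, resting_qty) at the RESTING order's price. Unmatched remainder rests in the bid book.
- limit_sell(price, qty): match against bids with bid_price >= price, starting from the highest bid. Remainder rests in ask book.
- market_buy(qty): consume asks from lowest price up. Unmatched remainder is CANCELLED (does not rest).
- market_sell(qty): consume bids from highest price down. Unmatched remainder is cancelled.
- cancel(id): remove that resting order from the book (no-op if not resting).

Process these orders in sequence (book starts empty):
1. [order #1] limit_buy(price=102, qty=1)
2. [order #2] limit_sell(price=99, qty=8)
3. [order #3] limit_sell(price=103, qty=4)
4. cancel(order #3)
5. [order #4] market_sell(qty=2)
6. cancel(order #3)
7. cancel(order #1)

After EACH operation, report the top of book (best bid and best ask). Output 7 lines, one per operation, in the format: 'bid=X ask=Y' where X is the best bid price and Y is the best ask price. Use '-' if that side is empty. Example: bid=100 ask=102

Answer: bid=102 ask=-
bid=- ask=99
bid=- ask=99
bid=- ask=99
bid=- ask=99
bid=- ask=99
bid=- ask=99

Derivation:
After op 1 [order #1] limit_buy(price=102, qty=1): fills=none; bids=[#1:1@102] asks=[-]
After op 2 [order #2] limit_sell(price=99, qty=8): fills=#1x#2:1@102; bids=[-] asks=[#2:7@99]
After op 3 [order #3] limit_sell(price=103, qty=4): fills=none; bids=[-] asks=[#2:7@99 #3:4@103]
After op 4 cancel(order #3): fills=none; bids=[-] asks=[#2:7@99]
After op 5 [order #4] market_sell(qty=2): fills=none; bids=[-] asks=[#2:7@99]
After op 6 cancel(order #3): fills=none; bids=[-] asks=[#2:7@99]
After op 7 cancel(order #1): fills=none; bids=[-] asks=[#2:7@99]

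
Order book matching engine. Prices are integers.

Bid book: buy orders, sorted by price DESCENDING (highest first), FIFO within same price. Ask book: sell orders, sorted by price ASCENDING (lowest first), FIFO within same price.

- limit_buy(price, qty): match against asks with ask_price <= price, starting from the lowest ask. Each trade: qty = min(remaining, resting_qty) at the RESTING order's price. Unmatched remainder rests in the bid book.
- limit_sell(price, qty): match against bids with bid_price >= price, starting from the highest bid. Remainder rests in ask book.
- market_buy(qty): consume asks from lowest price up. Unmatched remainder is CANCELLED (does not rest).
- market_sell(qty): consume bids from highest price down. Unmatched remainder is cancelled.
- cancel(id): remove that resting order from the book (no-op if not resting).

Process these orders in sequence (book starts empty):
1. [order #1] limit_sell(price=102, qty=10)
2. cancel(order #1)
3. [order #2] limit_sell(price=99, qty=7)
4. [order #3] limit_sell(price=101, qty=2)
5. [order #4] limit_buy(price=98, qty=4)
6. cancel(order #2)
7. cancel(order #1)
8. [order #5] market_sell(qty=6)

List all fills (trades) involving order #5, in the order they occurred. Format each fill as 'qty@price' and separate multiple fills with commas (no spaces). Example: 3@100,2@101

After op 1 [order #1] limit_sell(price=102, qty=10): fills=none; bids=[-] asks=[#1:10@102]
After op 2 cancel(order #1): fills=none; bids=[-] asks=[-]
After op 3 [order #2] limit_sell(price=99, qty=7): fills=none; bids=[-] asks=[#2:7@99]
After op 4 [order #3] limit_sell(price=101, qty=2): fills=none; bids=[-] asks=[#2:7@99 #3:2@101]
After op 5 [order #4] limit_buy(price=98, qty=4): fills=none; bids=[#4:4@98] asks=[#2:7@99 #3:2@101]
After op 6 cancel(order #2): fills=none; bids=[#4:4@98] asks=[#3:2@101]
After op 7 cancel(order #1): fills=none; bids=[#4:4@98] asks=[#3:2@101]
After op 8 [order #5] market_sell(qty=6): fills=#4x#5:4@98; bids=[-] asks=[#3:2@101]

Answer: 4@98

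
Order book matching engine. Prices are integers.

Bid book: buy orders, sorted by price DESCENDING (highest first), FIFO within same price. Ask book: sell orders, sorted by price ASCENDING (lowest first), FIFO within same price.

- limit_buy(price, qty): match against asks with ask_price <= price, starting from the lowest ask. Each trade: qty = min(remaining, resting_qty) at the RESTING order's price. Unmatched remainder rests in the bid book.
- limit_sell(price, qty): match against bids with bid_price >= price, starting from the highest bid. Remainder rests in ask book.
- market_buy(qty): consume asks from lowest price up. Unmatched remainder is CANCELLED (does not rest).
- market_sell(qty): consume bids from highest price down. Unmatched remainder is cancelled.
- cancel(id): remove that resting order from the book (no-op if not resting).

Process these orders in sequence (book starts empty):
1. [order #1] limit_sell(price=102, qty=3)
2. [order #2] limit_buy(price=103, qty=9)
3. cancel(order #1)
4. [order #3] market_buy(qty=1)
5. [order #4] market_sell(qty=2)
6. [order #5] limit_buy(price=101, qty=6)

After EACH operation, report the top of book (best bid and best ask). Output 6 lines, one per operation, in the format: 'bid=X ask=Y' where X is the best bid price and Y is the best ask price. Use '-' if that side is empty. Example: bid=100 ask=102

After op 1 [order #1] limit_sell(price=102, qty=3): fills=none; bids=[-] asks=[#1:3@102]
After op 2 [order #2] limit_buy(price=103, qty=9): fills=#2x#1:3@102; bids=[#2:6@103] asks=[-]
After op 3 cancel(order #1): fills=none; bids=[#2:6@103] asks=[-]
After op 4 [order #3] market_buy(qty=1): fills=none; bids=[#2:6@103] asks=[-]
After op 5 [order #4] market_sell(qty=2): fills=#2x#4:2@103; bids=[#2:4@103] asks=[-]
After op 6 [order #5] limit_buy(price=101, qty=6): fills=none; bids=[#2:4@103 #5:6@101] asks=[-]

Answer: bid=- ask=102
bid=103 ask=-
bid=103 ask=-
bid=103 ask=-
bid=103 ask=-
bid=103 ask=-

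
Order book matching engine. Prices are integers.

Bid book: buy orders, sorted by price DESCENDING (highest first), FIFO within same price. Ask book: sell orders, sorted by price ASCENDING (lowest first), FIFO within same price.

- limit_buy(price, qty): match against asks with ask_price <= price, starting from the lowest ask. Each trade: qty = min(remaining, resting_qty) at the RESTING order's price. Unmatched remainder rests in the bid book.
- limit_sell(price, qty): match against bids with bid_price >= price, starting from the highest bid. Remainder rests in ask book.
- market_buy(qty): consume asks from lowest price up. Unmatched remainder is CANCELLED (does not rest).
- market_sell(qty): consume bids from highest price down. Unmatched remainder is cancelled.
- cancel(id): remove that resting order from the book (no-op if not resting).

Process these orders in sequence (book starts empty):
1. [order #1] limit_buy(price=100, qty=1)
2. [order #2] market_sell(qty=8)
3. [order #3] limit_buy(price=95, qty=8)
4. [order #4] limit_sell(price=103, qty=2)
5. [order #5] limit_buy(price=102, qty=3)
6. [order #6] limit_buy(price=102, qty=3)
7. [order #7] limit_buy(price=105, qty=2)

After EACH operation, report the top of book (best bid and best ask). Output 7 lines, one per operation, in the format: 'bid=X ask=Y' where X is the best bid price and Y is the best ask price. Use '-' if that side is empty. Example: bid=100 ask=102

Answer: bid=100 ask=-
bid=- ask=-
bid=95 ask=-
bid=95 ask=103
bid=102 ask=103
bid=102 ask=103
bid=102 ask=-

Derivation:
After op 1 [order #1] limit_buy(price=100, qty=1): fills=none; bids=[#1:1@100] asks=[-]
After op 2 [order #2] market_sell(qty=8): fills=#1x#2:1@100; bids=[-] asks=[-]
After op 3 [order #3] limit_buy(price=95, qty=8): fills=none; bids=[#3:8@95] asks=[-]
After op 4 [order #4] limit_sell(price=103, qty=2): fills=none; bids=[#3:8@95] asks=[#4:2@103]
After op 5 [order #5] limit_buy(price=102, qty=3): fills=none; bids=[#5:3@102 #3:8@95] asks=[#4:2@103]
After op 6 [order #6] limit_buy(price=102, qty=3): fills=none; bids=[#5:3@102 #6:3@102 #3:8@95] asks=[#4:2@103]
After op 7 [order #7] limit_buy(price=105, qty=2): fills=#7x#4:2@103; bids=[#5:3@102 #6:3@102 #3:8@95] asks=[-]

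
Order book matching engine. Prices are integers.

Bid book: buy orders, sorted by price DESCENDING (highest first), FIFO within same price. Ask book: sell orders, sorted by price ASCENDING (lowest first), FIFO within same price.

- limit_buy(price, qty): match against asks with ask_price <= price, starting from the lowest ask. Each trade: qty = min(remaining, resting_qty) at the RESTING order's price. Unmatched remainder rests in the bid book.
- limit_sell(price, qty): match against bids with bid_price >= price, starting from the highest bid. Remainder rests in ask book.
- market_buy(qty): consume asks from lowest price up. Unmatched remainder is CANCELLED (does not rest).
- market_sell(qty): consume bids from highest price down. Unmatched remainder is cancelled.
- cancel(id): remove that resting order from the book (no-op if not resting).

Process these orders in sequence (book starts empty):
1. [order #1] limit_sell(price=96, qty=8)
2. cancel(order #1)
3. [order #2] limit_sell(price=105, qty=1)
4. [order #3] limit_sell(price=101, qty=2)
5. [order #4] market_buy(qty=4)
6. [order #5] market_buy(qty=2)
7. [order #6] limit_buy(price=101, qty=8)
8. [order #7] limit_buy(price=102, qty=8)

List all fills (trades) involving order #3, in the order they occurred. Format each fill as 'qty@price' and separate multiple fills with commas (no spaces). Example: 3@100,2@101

Answer: 2@101

Derivation:
After op 1 [order #1] limit_sell(price=96, qty=8): fills=none; bids=[-] asks=[#1:8@96]
After op 2 cancel(order #1): fills=none; bids=[-] asks=[-]
After op 3 [order #2] limit_sell(price=105, qty=1): fills=none; bids=[-] asks=[#2:1@105]
After op 4 [order #3] limit_sell(price=101, qty=2): fills=none; bids=[-] asks=[#3:2@101 #2:1@105]
After op 5 [order #4] market_buy(qty=4): fills=#4x#3:2@101 #4x#2:1@105; bids=[-] asks=[-]
After op 6 [order #5] market_buy(qty=2): fills=none; bids=[-] asks=[-]
After op 7 [order #6] limit_buy(price=101, qty=8): fills=none; bids=[#6:8@101] asks=[-]
After op 8 [order #7] limit_buy(price=102, qty=8): fills=none; bids=[#7:8@102 #6:8@101] asks=[-]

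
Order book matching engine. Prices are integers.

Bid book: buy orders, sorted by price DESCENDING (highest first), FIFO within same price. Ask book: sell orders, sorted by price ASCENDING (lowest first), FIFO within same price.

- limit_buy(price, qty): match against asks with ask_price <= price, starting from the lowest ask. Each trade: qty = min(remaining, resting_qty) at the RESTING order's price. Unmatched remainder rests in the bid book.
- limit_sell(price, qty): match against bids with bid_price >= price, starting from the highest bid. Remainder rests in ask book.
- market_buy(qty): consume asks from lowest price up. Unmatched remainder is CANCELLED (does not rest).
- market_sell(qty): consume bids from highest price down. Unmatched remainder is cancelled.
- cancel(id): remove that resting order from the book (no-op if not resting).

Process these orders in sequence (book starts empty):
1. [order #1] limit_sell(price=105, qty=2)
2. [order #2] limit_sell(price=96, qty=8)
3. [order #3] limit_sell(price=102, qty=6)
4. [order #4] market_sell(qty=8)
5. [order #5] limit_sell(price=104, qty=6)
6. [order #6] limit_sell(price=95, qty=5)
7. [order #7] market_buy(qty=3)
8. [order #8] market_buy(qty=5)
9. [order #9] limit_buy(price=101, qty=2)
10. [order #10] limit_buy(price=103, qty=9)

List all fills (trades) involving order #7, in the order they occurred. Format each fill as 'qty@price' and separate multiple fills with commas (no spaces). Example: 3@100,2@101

After op 1 [order #1] limit_sell(price=105, qty=2): fills=none; bids=[-] asks=[#1:2@105]
After op 2 [order #2] limit_sell(price=96, qty=8): fills=none; bids=[-] asks=[#2:8@96 #1:2@105]
After op 3 [order #3] limit_sell(price=102, qty=6): fills=none; bids=[-] asks=[#2:8@96 #3:6@102 #1:2@105]
After op 4 [order #4] market_sell(qty=8): fills=none; bids=[-] asks=[#2:8@96 #3:6@102 #1:2@105]
After op 5 [order #5] limit_sell(price=104, qty=6): fills=none; bids=[-] asks=[#2:8@96 #3:6@102 #5:6@104 #1:2@105]
After op 6 [order #6] limit_sell(price=95, qty=5): fills=none; bids=[-] asks=[#6:5@95 #2:8@96 #3:6@102 #5:6@104 #1:2@105]
After op 7 [order #7] market_buy(qty=3): fills=#7x#6:3@95; bids=[-] asks=[#6:2@95 #2:8@96 #3:6@102 #5:6@104 #1:2@105]
After op 8 [order #8] market_buy(qty=5): fills=#8x#6:2@95 #8x#2:3@96; bids=[-] asks=[#2:5@96 #3:6@102 #5:6@104 #1:2@105]
After op 9 [order #9] limit_buy(price=101, qty=2): fills=#9x#2:2@96; bids=[-] asks=[#2:3@96 #3:6@102 #5:6@104 #1:2@105]
After op 10 [order #10] limit_buy(price=103, qty=9): fills=#10x#2:3@96 #10x#3:6@102; bids=[-] asks=[#5:6@104 #1:2@105]

Answer: 3@95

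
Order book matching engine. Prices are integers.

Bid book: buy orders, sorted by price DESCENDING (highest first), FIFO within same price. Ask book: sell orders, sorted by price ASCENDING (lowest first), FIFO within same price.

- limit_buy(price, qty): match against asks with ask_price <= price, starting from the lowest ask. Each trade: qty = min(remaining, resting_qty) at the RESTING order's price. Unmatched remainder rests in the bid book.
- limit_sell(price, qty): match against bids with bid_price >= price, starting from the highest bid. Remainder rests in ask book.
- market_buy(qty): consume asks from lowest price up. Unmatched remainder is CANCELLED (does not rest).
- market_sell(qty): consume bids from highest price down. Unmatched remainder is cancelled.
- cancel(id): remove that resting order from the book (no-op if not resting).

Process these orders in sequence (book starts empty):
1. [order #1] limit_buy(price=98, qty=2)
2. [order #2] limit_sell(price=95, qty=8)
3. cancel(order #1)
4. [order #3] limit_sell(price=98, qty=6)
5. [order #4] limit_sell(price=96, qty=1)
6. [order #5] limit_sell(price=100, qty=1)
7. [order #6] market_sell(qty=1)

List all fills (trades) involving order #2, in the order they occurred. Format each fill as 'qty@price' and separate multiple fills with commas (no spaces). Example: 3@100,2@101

Answer: 2@98

Derivation:
After op 1 [order #1] limit_buy(price=98, qty=2): fills=none; bids=[#1:2@98] asks=[-]
After op 2 [order #2] limit_sell(price=95, qty=8): fills=#1x#2:2@98; bids=[-] asks=[#2:6@95]
After op 3 cancel(order #1): fills=none; bids=[-] asks=[#2:6@95]
After op 4 [order #3] limit_sell(price=98, qty=6): fills=none; bids=[-] asks=[#2:6@95 #3:6@98]
After op 5 [order #4] limit_sell(price=96, qty=1): fills=none; bids=[-] asks=[#2:6@95 #4:1@96 #3:6@98]
After op 6 [order #5] limit_sell(price=100, qty=1): fills=none; bids=[-] asks=[#2:6@95 #4:1@96 #3:6@98 #5:1@100]
After op 7 [order #6] market_sell(qty=1): fills=none; bids=[-] asks=[#2:6@95 #4:1@96 #3:6@98 #5:1@100]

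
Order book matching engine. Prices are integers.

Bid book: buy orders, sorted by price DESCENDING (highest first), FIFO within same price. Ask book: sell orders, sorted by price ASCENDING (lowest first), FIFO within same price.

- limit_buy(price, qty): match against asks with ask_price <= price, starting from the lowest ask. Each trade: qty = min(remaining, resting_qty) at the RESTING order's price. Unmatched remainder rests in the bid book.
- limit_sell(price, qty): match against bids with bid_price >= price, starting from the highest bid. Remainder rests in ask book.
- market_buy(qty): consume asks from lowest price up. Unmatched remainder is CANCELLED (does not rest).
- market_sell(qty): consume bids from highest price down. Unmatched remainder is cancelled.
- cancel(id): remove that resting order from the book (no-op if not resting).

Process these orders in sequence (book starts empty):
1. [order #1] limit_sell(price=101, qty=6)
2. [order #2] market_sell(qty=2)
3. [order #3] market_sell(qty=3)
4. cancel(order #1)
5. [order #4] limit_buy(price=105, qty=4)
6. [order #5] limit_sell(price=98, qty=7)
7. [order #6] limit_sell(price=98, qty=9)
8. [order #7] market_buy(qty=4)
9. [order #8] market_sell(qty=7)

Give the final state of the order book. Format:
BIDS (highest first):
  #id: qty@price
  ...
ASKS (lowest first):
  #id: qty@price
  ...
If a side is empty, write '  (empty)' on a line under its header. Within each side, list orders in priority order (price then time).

Answer: BIDS (highest first):
  (empty)
ASKS (lowest first):
  #6: 8@98

Derivation:
After op 1 [order #1] limit_sell(price=101, qty=6): fills=none; bids=[-] asks=[#1:6@101]
After op 2 [order #2] market_sell(qty=2): fills=none; bids=[-] asks=[#1:6@101]
After op 3 [order #3] market_sell(qty=3): fills=none; bids=[-] asks=[#1:6@101]
After op 4 cancel(order #1): fills=none; bids=[-] asks=[-]
After op 5 [order #4] limit_buy(price=105, qty=4): fills=none; bids=[#4:4@105] asks=[-]
After op 6 [order #5] limit_sell(price=98, qty=7): fills=#4x#5:4@105; bids=[-] asks=[#5:3@98]
After op 7 [order #6] limit_sell(price=98, qty=9): fills=none; bids=[-] asks=[#5:3@98 #6:9@98]
After op 8 [order #7] market_buy(qty=4): fills=#7x#5:3@98 #7x#6:1@98; bids=[-] asks=[#6:8@98]
After op 9 [order #8] market_sell(qty=7): fills=none; bids=[-] asks=[#6:8@98]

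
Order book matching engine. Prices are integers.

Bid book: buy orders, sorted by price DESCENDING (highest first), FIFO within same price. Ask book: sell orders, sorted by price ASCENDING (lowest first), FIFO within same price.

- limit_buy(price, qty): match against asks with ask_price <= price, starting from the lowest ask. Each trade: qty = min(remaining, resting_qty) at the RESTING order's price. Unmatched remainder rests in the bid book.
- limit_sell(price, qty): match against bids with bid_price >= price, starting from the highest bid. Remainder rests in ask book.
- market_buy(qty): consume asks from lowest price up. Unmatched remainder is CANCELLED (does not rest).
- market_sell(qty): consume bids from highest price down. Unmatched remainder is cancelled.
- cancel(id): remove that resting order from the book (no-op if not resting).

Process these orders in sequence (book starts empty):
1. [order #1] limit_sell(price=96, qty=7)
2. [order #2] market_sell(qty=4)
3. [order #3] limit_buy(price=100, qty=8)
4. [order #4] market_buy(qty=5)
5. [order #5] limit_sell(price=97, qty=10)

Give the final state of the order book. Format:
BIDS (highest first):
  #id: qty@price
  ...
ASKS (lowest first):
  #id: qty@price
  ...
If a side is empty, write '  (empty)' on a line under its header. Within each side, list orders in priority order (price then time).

Answer: BIDS (highest first):
  (empty)
ASKS (lowest first):
  #5: 9@97

Derivation:
After op 1 [order #1] limit_sell(price=96, qty=7): fills=none; bids=[-] asks=[#1:7@96]
After op 2 [order #2] market_sell(qty=4): fills=none; bids=[-] asks=[#1:7@96]
After op 3 [order #3] limit_buy(price=100, qty=8): fills=#3x#1:7@96; bids=[#3:1@100] asks=[-]
After op 4 [order #4] market_buy(qty=5): fills=none; bids=[#3:1@100] asks=[-]
After op 5 [order #5] limit_sell(price=97, qty=10): fills=#3x#5:1@100; bids=[-] asks=[#5:9@97]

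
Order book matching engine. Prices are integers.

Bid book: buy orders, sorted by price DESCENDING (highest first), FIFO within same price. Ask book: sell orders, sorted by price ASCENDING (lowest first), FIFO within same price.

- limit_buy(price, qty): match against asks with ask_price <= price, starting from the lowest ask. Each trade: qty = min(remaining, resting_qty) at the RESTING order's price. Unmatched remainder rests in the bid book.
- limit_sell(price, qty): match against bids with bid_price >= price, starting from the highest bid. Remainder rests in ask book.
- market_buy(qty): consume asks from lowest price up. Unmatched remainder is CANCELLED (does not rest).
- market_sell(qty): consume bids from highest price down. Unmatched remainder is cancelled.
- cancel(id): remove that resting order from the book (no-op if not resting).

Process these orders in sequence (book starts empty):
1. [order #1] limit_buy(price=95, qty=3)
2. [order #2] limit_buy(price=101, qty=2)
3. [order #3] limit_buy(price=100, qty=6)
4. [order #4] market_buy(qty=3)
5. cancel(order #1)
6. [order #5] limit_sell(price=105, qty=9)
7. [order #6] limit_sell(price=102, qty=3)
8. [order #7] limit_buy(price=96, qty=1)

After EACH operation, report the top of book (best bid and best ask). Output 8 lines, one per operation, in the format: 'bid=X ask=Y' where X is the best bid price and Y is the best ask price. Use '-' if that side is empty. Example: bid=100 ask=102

After op 1 [order #1] limit_buy(price=95, qty=3): fills=none; bids=[#1:3@95] asks=[-]
After op 2 [order #2] limit_buy(price=101, qty=2): fills=none; bids=[#2:2@101 #1:3@95] asks=[-]
After op 3 [order #3] limit_buy(price=100, qty=6): fills=none; bids=[#2:2@101 #3:6@100 #1:3@95] asks=[-]
After op 4 [order #4] market_buy(qty=3): fills=none; bids=[#2:2@101 #3:6@100 #1:3@95] asks=[-]
After op 5 cancel(order #1): fills=none; bids=[#2:2@101 #3:6@100] asks=[-]
After op 6 [order #5] limit_sell(price=105, qty=9): fills=none; bids=[#2:2@101 #3:6@100] asks=[#5:9@105]
After op 7 [order #6] limit_sell(price=102, qty=3): fills=none; bids=[#2:2@101 #3:6@100] asks=[#6:3@102 #5:9@105]
After op 8 [order #7] limit_buy(price=96, qty=1): fills=none; bids=[#2:2@101 #3:6@100 #7:1@96] asks=[#6:3@102 #5:9@105]

Answer: bid=95 ask=-
bid=101 ask=-
bid=101 ask=-
bid=101 ask=-
bid=101 ask=-
bid=101 ask=105
bid=101 ask=102
bid=101 ask=102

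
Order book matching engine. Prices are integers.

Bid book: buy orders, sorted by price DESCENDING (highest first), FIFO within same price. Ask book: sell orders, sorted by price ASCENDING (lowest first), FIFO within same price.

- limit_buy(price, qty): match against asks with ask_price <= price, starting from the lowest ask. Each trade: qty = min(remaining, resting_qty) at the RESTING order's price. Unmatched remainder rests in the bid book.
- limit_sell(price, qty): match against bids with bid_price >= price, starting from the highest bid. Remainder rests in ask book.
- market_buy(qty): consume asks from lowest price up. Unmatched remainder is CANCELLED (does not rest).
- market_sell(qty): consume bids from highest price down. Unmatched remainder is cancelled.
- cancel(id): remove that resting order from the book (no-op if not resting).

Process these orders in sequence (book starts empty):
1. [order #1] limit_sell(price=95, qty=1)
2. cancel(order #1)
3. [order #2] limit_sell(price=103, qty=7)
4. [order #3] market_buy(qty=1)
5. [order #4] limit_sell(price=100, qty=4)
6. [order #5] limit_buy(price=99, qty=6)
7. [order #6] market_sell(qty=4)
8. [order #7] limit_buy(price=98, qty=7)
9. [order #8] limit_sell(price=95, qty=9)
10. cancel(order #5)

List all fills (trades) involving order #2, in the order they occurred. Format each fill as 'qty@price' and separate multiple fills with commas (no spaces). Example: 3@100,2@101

Answer: 1@103

Derivation:
After op 1 [order #1] limit_sell(price=95, qty=1): fills=none; bids=[-] asks=[#1:1@95]
After op 2 cancel(order #1): fills=none; bids=[-] asks=[-]
After op 3 [order #2] limit_sell(price=103, qty=7): fills=none; bids=[-] asks=[#2:7@103]
After op 4 [order #3] market_buy(qty=1): fills=#3x#2:1@103; bids=[-] asks=[#2:6@103]
After op 5 [order #4] limit_sell(price=100, qty=4): fills=none; bids=[-] asks=[#4:4@100 #2:6@103]
After op 6 [order #5] limit_buy(price=99, qty=6): fills=none; bids=[#5:6@99] asks=[#4:4@100 #2:6@103]
After op 7 [order #6] market_sell(qty=4): fills=#5x#6:4@99; bids=[#5:2@99] asks=[#4:4@100 #2:6@103]
After op 8 [order #7] limit_buy(price=98, qty=7): fills=none; bids=[#5:2@99 #7:7@98] asks=[#4:4@100 #2:6@103]
After op 9 [order #8] limit_sell(price=95, qty=9): fills=#5x#8:2@99 #7x#8:7@98; bids=[-] asks=[#4:4@100 #2:6@103]
After op 10 cancel(order #5): fills=none; bids=[-] asks=[#4:4@100 #2:6@103]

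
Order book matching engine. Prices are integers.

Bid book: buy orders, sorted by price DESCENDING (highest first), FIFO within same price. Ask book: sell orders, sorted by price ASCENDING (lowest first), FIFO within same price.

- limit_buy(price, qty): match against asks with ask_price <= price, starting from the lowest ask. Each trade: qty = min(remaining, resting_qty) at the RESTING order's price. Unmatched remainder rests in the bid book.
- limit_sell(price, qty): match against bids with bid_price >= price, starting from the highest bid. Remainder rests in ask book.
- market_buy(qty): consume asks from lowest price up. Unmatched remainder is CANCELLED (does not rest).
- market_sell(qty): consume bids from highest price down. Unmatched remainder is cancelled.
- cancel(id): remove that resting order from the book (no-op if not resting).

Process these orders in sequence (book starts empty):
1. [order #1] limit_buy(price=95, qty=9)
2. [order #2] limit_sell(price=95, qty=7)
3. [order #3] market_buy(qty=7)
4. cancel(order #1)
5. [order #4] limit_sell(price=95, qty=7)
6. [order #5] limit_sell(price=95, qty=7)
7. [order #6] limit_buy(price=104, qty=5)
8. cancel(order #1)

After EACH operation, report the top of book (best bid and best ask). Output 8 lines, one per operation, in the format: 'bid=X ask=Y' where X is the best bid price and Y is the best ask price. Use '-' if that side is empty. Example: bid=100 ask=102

Answer: bid=95 ask=-
bid=95 ask=-
bid=95 ask=-
bid=- ask=-
bid=- ask=95
bid=- ask=95
bid=- ask=95
bid=- ask=95

Derivation:
After op 1 [order #1] limit_buy(price=95, qty=9): fills=none; bids=[#1:9@95] asks=[-]
After op 2 [order #2] limit_sell(price=95, qty=7): fills=#1x#2:7@95; bids=[#1:2@95] asks=[-]
After op 3 [order #3] market_buy(qty=7): fills=none; bids=[#1:2@95] asks=[-]
After op 4 cancel(order #1): fills=none; bids=[-] asks=[-]
After op 5 [order #4] limit_sell(price=95, qty=7): fills=none; bids=[-] asks=[#4:7@95]
After op 6 [order #5] limit_sell(price=95, qty=7): fills=none; bids=[-] asks=[#4:7@95 #5:7@95]
After op 7 [order #6] limit_buy(price=104, qty=5): fills=#6x#4:5@95; bids=[-] asks=[#4:2@95 #5:7@95]
After op 8 cancel(order #1): fills=none; bids=[-] asks=[#4:2@95 #5:7@95]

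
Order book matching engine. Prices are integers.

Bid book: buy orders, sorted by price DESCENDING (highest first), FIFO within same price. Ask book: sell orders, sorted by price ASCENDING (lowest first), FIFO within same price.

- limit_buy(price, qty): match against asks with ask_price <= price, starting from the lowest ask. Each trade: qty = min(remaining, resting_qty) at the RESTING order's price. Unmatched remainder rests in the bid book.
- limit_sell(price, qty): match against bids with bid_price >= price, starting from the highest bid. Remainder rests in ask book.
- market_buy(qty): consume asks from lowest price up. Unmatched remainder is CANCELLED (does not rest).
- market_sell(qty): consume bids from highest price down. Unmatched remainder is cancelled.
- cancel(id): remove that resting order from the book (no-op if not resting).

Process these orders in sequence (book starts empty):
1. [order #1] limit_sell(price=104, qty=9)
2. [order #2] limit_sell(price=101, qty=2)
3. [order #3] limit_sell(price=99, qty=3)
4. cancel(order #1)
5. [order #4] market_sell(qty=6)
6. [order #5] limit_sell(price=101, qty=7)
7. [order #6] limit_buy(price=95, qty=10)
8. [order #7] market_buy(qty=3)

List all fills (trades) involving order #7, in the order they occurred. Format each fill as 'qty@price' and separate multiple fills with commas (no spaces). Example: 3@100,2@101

Answer: 3@99

Derivation:
After op 1 [order #1] limit_sell(price=104, qty=9): fills=none; bids=[-] asks=[#1:9@104]
After op 2 [order #2] limit_sell(price=101, qty=2): fills=none; bids=[-] asks=[#2:2@101 #1:9@104]
After op 3 [order #3] limit_sell(price=99, qty=3): fills=none; bids=[-] asks=[#3:3@99 #2:2@101 #1:9@104]
After op 4 cancel(order #1): fills=none; bids=[-] asks=[#3:3@99 #2:2@101]
After op 5 [order #4] market_sell(qty=6): fills=none; bids=[-] asks=[#3:3@99 #2:2@101]
After op 6 [order #5] limit_sell(price=101, qty=7): fills=none; bids=[-] asks=[#3:3@99 #2:2@101 #5:7@101]
After op 7 [order #6] limit_buy(price=95, qty=10): fills=none; bids=[#6:10@95] asks=[#3:3@99 #2:2@101 #5:7@101]
After op 8 [order #7] market_buy(qty=3): fills=#7x#3:3@99; bids=[#6:10@95] asks=[#2:2@101 #5:7@101]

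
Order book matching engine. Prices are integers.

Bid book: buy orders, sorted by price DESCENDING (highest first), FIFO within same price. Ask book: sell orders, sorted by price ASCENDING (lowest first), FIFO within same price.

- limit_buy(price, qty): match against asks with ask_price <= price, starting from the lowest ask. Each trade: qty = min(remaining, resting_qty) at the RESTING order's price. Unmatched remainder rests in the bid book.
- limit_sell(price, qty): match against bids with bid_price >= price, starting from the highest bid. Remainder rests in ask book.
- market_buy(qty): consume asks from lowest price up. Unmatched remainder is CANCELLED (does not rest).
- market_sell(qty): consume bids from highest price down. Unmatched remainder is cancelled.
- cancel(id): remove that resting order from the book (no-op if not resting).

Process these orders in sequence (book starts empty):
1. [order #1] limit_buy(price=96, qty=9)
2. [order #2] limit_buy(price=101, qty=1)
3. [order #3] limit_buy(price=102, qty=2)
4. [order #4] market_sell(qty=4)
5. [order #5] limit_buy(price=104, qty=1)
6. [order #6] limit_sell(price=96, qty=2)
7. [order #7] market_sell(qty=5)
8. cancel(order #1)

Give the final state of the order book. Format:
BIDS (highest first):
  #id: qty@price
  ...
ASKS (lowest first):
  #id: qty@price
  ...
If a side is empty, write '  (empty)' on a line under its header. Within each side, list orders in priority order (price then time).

After op 1 [order #1] limit_buy(price=96, qty=9): fills=none; bids=[#1:9@96] asks=[-]
After op 2 [order #2] limit_buy(price=101, qty=1): fills=none; bids=[#2:1@101 #1:9@96] asks=[-]
After op 3 [order #3] limit_buy(price=102, qty=2): fills=none; bids=[#3:2@102 #2:1@101 #1:9@96] asks=[-]
After op 4 [order #4] market_sell(qty=4): fills=#3x#4:2@102 #2x#4:1@101 #1x#4:1@96; bids=[#1:8@96] asks=[-]
After op 5 [order #5] limit_buy(price=104, qty=1): fills=none; bids=[#5:1@104 #1:8@96] asks=[-]
After op 6 [order #6] limit_sell(price=96, qty=2): fills=#5x#6:1@104 #1x#6:1@96; bids=[#1:7@96] asks=[-]
After op 7 [order #7] market_sell(qty=5): fills=#1x#7:5@96; bids=[#1:2@96] asks=[-]
After op 8 cancel(order #1): fills=none; bids=[-] asks=[-]

Answer: BIDS (highest first):
  (empty)
ASKS (lowest first):
  (empty)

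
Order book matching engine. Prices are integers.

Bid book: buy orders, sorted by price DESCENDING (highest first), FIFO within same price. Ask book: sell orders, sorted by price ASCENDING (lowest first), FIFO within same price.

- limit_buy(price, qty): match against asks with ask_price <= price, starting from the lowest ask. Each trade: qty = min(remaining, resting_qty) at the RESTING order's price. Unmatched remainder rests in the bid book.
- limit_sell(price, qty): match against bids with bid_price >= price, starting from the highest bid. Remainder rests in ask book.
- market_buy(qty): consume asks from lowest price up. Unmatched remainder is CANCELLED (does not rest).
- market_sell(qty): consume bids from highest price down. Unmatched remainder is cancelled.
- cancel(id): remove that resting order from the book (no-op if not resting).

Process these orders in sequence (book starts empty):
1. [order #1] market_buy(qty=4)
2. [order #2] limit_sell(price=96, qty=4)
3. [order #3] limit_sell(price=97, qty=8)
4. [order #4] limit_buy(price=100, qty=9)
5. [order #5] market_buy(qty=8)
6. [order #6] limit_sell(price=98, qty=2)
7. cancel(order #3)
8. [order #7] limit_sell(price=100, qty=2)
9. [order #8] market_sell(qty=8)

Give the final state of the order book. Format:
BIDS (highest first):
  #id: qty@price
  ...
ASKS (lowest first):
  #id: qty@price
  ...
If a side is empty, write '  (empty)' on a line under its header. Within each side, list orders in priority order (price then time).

Answer: BIDS (highest first):
  (empty)
ASKS (lowest first):
  #6: 2@98
  #7: 2@100

Derivation:
After op 1 [order #1] market_buy(qty=4): fills=none; bids=[-] asks=[-]
After op 2 [order #2] limit_sell(price=96, qty=4): fills=none; bids=[-] asks=[#2:4@96]
After op 3 [order #3] limit_sell(price=97, qty=8): fills=none; bids=[-] asks=[#2:4@96 #3:8@97]
After op 4 [order #4] limit_buy(price=100, qty=9): fills=#4x#2:4@96 #4x#3:5@97; bids=[-] asks=[#3:3@97]
After op 5 [order #5] market_buy(qty=8): fills=#5x#3:3@97; bids=[-] asks=[-]
After op 6 [order #6] limit_sell(price=98, qty=2): fills=none; bids=[-] asks=[#6:2@98]
After op 7 cancel(order #3): fills=none; bids=[-] asks=[#6:2@98]
After op 8 [order #7] limit_sell(price=100, qty=2): fills=none; bids=[-] asks=[#6:2@98 #7:2@100]
After op 9 [order #8] market_sell(qty=8): fills=none; bids=[-] asks=[#6:2@98 #7:2@100]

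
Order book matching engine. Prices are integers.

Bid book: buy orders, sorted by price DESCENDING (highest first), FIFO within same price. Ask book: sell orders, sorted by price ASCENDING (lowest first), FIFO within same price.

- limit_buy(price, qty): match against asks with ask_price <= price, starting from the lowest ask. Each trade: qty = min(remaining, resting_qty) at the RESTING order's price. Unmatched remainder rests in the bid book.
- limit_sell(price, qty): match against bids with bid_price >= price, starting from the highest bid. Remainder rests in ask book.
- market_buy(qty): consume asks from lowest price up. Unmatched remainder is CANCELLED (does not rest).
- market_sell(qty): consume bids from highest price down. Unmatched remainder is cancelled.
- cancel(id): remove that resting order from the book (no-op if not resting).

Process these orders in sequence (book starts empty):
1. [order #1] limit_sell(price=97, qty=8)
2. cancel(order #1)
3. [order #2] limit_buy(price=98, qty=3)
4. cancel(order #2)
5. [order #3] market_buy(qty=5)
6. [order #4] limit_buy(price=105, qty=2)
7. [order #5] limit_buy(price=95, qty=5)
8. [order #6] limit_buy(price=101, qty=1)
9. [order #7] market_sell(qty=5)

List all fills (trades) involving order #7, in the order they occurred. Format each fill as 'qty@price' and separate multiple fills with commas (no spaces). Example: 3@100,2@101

Answer: 2@105,1@101,2@95

Derivation:
After op 1 [order #1] limit_sell(price=97, qty=8): fills=none; bids=[-] asks=[#1:8@97]
After op 2 cancel(order #1): fills=none; bids=[-] asks=[-]
After op 3 [order #2] limit_buy(price=98, qty=3): fills=none; bids=[#2:3@98] asks=[-]
After op 4 cancel(order #2): fills=none; bids=[-] asks=[-]
After op 5 [order #3] market_buy(qty=5): fills=none; bids=[-] asks=[-]
After op 6 [order #4] limit_buy(price=105, qty=2): fills=none; bids=[#4:2@105] asks=[-]
After op 7 [order #5] limit_buy(price=95, qty=5): fills=none; bids=[#4:2@105 #5:5@95] asks=[-]
After op 8 [order #6] limit_buy(price=101, qty=1): fills=none; bids=[#4:2@105 #6:1@101 #5:5@95] asks=[-]
After op 9 [order #7] market_sell(qty=5): fills=#4x#7:2@105 #6x#7:1@101 #5x#7:2@95; bids=[#5:3@95] asks=[-]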